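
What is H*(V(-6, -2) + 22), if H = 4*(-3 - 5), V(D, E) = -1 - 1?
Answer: -640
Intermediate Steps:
V(D, E) = -2
H = -32 (H = 4*(-8) = -32)
H*(V(-6, -2) + 22) = -32*(-2 + 22) = -32*20 = -640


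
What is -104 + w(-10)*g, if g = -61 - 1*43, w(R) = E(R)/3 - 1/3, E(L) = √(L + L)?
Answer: -208/3 - 208*I*√5/3 ≈ -69.333 - 155.03*I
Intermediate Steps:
E(L) = √2*√L (E(L) = √(2*L) = √2*√L)
w(R) = -⅓ + √2*√R/3 (w(R) = (√2*√R)/3 - 1/3 = (√2*√R)*(⅓) - 1*⅓ = √2*√R/3 - ⅓ = -⅓ + √2*√R/3)
g = -104 (g = -61 - 43 = -104)
-104 + w(-10)*g = -104 + (-⅓ + √2*√(-10)/3)*(-104) = -104 + (-⅓ + √2*(I*√10)/3)*(-104) = -104 + (-⅓ + 2*I*√5/3)*(-104) = -104 + (104/3 - 208*I*√5/3) = -208/3 - 208*I*√5/3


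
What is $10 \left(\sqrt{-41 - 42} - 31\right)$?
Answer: $-310 + 10 i \sqrt{83} \approx -310.0 + 91.104 i$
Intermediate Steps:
$10 \left(\sqrt{-41 - 42} - 31\right) = 10 \left(\sqrt{-83} - 31\right) = 10 \left(i \sqrt{83} - 31\right) = 10 \left(-31 + i \sqrt{83}\right) = -310 + 10 i \sqrt{83}$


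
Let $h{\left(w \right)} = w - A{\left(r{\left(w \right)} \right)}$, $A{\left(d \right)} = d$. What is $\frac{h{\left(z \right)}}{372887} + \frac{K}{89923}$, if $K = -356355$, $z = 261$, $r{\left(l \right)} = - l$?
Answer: $- \frac{132833207079}{33531117701} \approx -3.9615$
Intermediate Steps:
$h{\left(w \right)} = 2 w$ ($h{\left(w \right)} = w - - w = w + w = 2 w$)
$\frac{h{\left(z \right)}}{372887} + \frac{K}{89923} = \frac{2 \cdot 261}{372887} - \frac{356355}{89923} = 522 \cdot \frac{1}{372887} - \frac{356355}{89923} = \frac{522}{372887} - \frac{356355}{89923} = - \frac{132833207079}{33531117701}$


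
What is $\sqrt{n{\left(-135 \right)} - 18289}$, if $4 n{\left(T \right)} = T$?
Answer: $\frac{i \sqrt{73291}}{2} \approx 135.36 i$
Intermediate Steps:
$n{\left(T \right)} = \frac{T}{4}$
$\sqrt{n{\left(-135 \right)} - 18289} = \sqrt{\frac{1}{4} \left(-135\right) - 18289} = \sqrt{- \frac{135}{4} + \left(-22178 + 3889\right)} = \sqrt{- \frac{135}{4} - 18289} = \sqrt{- \frac{73291}{4}} = \frac{i \sqrt{73291}}{2}$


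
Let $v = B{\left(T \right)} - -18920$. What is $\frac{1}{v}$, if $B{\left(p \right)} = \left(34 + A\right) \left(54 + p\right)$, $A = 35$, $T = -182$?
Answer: $\frac{1}{10088} \approx 9.9128 \cdot 10^{-5}$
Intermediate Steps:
$B{\left(p \right)} = 3726 + 69 p$ ($B{\left(p \right)} = \left(34 + 35\right) \left(54 + p\right) = 69 \left(54 + p\right) = 3726 + 69 p$)
$v = 10088$ ($v = \left(3726 + 69 \left(-182\right)\right) - -18920 = \left(3726 - 12558\right) + 18920 = -8832 + 18920 = 10088$)
$\frac{1}{v} = \frac{1}{10088}$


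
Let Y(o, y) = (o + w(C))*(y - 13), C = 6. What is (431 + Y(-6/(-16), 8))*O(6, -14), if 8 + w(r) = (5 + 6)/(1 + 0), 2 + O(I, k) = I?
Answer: 3313/2 ≈ 1656.5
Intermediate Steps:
O(I, k) = -2 + I
w(r) = 3 (w(r) = -8 + (5 + 6)/(1 + 0) = -8 + 11/1 = -8 + 11*1 = -8 + 11 = 3)
Y(o, y) = (-13 + y)*(3 + o) (Y(o, y) = (o + 3)*(y - 13) = (3 + o)*(-13 + y) = (-13 + y)*(3 + o))
(431 + Y(-6/(-16), 8))*O(6, -14) = (431 + (-39 - (-78)/(-16) + 3*8 - 6/(-16)*8))*(-2 + 6) = (431 + (-39 - (-78)*(-1)/16 + 24 - 6*(-1/16)*8))*4 = (431 + (-39 - 13*3/8 + 24 + (3/8)*8))*4 = (431 + (-39 - 39/8 + 24 + 3))*4 = (431 - 135/8)*4 = (3313/8)*4 = 3313/2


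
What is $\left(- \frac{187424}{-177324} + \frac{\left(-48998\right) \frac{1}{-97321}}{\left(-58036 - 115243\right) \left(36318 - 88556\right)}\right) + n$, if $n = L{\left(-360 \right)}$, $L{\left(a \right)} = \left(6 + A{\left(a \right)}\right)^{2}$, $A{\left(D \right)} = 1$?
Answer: $\frac{139631364429951546892}{2789449665530594493} \approx 50.057$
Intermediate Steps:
$L{\left(a \right)} = 49$ ($L{\left(a \right)} = \left(6 + 1\right)^{2} = 7^{2} = 49$)
$n = 49$
$\left(- \frac{187424}{-177324} + \frac{\left(-48998\right) \frac{1}{-97321}}{\left(-58036 - 115243\right) \left(36318 - 88556\right)}\right) + n = \left(- \frac{187424}{-177324} + \frac{\left(-48998\right) \frac{1}{-97321}}{\left(-58036 - 115243\right) \left(36318 - 88556\right)}\right) + 49 = \left(\left(-187424\right) \left(- \frac{1}{177324}\right) + \frac{\left(-48998\right) \left(- \frac{1}{97321}\right)}{\left(-173279\right) \left(-52238\right)}\right) + 49 = \left(\frac{46856}{44331} + \frac{48998}{97321 \cdot 9051748402}\right) + 49 = \left(\frac{46856}{44331} + \frac{48998}{97321} \cdot \frac{1}{9051748402}\right) + 49 = \left(\frac{46856}{44331} + \frac{24499}{440462603115521}\right) + 49 = \frac{2948330818952416735}{2789449665530594493} + 49 = \frac{139631364429951546892}{2789449665530594493}$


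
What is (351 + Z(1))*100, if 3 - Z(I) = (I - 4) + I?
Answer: 35600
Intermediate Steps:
Z(I) = 7 - 2*I (Z(I) = 3 - ((I - 4) + I) = 3 - ((-4 + I) + I) = 3 - (-4 + 2*I) = 3 + (4 - 2*I) = 7 - 2*I)
(351 + Z(1))*100 = (351 + (7 - 2*1))*100 = (351 + (7 - 2))*100 = (351 + 5)*100 = 356*100 = 35600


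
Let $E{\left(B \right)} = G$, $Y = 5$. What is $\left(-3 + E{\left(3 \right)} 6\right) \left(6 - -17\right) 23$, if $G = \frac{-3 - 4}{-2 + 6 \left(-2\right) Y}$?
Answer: $- \frac{38088}{31} \approx -1228.6$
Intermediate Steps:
$G = \frac{7}{62}$ ($G = \frac{-3 - 4}{-2 + 6 \left(-2\right) 5} = - \frac{7}{-2 - 60} = - \frac{7}{-62} = \left(-7\right) \left(- \frac{1}{62}\right) = \frac{7}{62} \approx 0.1129$)
$E{\left(B \right)} = \frac{7}{62}$
$\left(-3 + E{\left(3 \right)} 6\right) \left(6 - -17\right) 23 = \left(-3 + \frac{7}{62} \cdot 6\right) \left(6 - -17\right) 23 = \left(-3 + \frac{21}{31}\right) \left(6 + 17\right) 23 = \left(- \frac{72}{31}\right) 23 \cdot 23 = \left(- \frac{1656}{31}\right) 23 = - \frac{38088}{31}$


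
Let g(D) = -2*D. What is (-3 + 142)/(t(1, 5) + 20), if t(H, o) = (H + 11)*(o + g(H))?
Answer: 139/56 ≈ 2.4821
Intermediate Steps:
t(H, o) = (11 + H)*(o - 2*H) (t(H, o) = (H + 11)*(o - 2*H) = (11 + H)*(o - 2*H))
(-3 + 142)/(t(1, 5) + 20) = (-3 + 142)/((-22*1 - 2*1² + 11*5 + 1*5) + 20) = 139/((-22 - 2*1 + 55 + 5) + 20) = 139/((-22 - 2 + 55 + 5) + 20) = 139/(36 + 20) = 139/56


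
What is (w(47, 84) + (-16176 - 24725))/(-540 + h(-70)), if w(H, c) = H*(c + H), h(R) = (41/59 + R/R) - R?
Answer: 1024948/13815 ≈ 74.191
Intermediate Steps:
h(R) = 100/59 - R (h(R) = (41*(1/59) + 1) - R = (41/59 + 1) - R = 100/59 - R)
w(H, c) = H*(H + c)
(w(47, 84) + (-16176 - 24725))/(-540 + h(-70)) = (47*(47 + 84) + (-16176 - 24725))/(-540 + (100/59 - 1*(-70))) = (47*131 - 40901)/(-540 + (100/59 + 70)) = (6157 - 40901)/(-540 + 4230/59) = -34744/(-27630/59) = -34744*(-59/27630) = 1024948/13815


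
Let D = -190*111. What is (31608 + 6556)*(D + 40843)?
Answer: 753853492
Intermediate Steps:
D = -21090
(31608 + 6556)*(D + 40843) = (31608 + 6556)*(-21090 + 40843) = 38164*19753 = 753853492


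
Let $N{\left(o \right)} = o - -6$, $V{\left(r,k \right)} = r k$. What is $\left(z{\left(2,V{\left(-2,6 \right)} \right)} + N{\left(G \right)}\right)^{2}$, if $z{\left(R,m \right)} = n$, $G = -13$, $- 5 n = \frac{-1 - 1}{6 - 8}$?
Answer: $\frac{1296}{25} \approx 51.84$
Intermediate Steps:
$n = - \frac{1}{5}$ ($n = - \frac{\left(-1 - 1\right) \frac{1}{6 - 8}}{5} = - \frac{\left(-2\right) \frac{1}{-2}}{5} = - \frac{\left(-2\right) \left(- \frac{1}{2}\right)}{5} = \left(- \frac{1}{5}\right) 1 = - \frac{1}{5} \approx -0.2$)
$V{\left(r,k \right)} = k r$
$z{\left(R,m \right)} = - \frac{1}{5}$
$N{\left(o \right)} = 6 + o$ ($N{\left(o \right)} = o + 6 = 6 + o$)
$\left(z{\left(2,V{\left(-2,6 \right)} \right)} + N{\left(G \right)}\right)^{2} = \left(- \frac{1}{5} + \left(6 - 13\right)\right)^{2} = \left(- \frac{1}{5} - 7\right)^{2} = \left(- \frac{36}{5}\right)^{2} = \frac{1296}{25}$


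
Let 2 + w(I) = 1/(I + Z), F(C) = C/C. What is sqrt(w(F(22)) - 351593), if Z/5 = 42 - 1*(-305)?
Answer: I*sqrt(264900110846)/868 ≈ 592.95*I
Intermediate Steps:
Z = 1735 (Z = 5*(42 - 1*(-305)) = 5*(42 + 305) = 5*347 = 1735)
F(C) = 1
w(I) = -2 + 1/(1735 + I) (w(I) = -2 + 1/(I + 1735) = -2 + 1/(1735 + I))
sqrt(w(F(22)) - 351593) = sqrt((-3469 - 2*1)/(1735 + 1) - 351593) = sqrt((-3469 - 2)/1736 - 351593) = sqrt((1/1736)*(-3471) - 351593) = sqrt(-3471/1736 - 351593) = sqrt(-610368919/1736) = I*sqrt(264900110846)/868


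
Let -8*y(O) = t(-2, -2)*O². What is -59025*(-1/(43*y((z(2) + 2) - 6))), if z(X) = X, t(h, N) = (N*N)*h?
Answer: 59025/172 ≈ 343.17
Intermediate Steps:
t(h, N) = h*N² (t(h, N) = N²*h = h*N²)
y(O) = O² (y(O) = -(-2*(-2)²)*O²/8 = -(-2*4)*O²/8 = -(-1)*O² = O²)
-59025*(-1/(43*y((z(2) + 2) - 6))) = -59025*(-1/(43*((2 + 2) - 6)²)) = -59025*(-1/(43*(4 - 6)²)) = -59025/((-2)²*(-43)) = -59025/(4*(-43)) = -59025/(-172) = -59025*(-1/172) = 59025/172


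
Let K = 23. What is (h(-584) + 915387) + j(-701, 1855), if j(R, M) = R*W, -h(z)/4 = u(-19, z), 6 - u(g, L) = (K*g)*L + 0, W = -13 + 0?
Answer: 1945308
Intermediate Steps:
W = -13
u(g, L) = 6 - 23*L*g (u(g, L) = 6 - ((23*g)*L + 0) = 6 - (23*L*g + 0) = 6 - 23*L*g)
h(z) = -24 - 1748*z (h(z) = -4*(6 - 23*z*(-19)) = -4*(6 + 437*z) = -24 - 1748*z)
j(R, M) = -13*R (j(R, M) = R*(-13) = -13*R)
(h(-584) + 915387) + j(-701, 1855) = ((-24 - 1748*(-584)) + 915387) - 13*(-701) = ((-24 + 1020832) + 915387) + 9113 = (1020808 + 915387) + 9113 = 1936195 + 9113 = 1945308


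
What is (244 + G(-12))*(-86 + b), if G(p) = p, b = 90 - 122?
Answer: -27376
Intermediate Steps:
b = -32
(244 + G(-12))*(-86 + b) = (244 - 12)*(-86 - 32) = 232*(-118) = -27376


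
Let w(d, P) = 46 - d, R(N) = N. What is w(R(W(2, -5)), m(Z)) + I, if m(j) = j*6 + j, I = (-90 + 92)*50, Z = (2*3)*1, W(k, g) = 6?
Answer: 140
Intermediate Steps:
Z = 6 (Z = 6*1 = 6)
I = 100 (I = 2*50 = 100)
m(j) = 7*j (m(j) = 6*j + j = 7*j)
w(R(W(2, -5)), m(Z)) + I = (46 - 1*6) + 100 = (46 - 6) + 100 = 40 + 100 = 140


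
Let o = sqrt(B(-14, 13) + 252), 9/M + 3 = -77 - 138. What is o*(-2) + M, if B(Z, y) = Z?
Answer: -9/218 - 2*sqrt(238) ≈ -30.896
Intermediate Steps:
M = -9/218 (M = 9/(-3 + (-77 - 138)) = 9/(-3 - 215) = 9/(-218) = 9*(-1/218) = -9/218 ≈ -0.041284)
o = sqrt(238) (o = sqrt(-14 + 252) = sqrt(238) ≈ 15.427)
o*(-2) + M = sqrt(238)*(-2) - 9/218 = -2*sqrt(238) - 9/218 = -9/218 - 2*sqrt(238)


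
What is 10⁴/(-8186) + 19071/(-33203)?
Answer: -244072603/135899879 ≈ -1.7960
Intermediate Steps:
10⁴/(-8186) + 19071/(-33203) = 10000*(-1/8186) + 19071*(-1/33203) = -5000/4093 - 19071/33203 = -244072603/135899879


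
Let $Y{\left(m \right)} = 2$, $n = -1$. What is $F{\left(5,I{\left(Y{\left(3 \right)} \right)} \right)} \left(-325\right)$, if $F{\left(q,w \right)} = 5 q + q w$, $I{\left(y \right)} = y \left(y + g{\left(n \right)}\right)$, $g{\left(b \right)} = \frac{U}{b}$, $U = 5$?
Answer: $1625$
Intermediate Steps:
$g{\left(b \right)} = \frac{5}{b}$
$I{\left(y \right)} = y \left(-5 + y\right)$ ($I{\left(y \right)} = y \left(y + \frac{5}{-1}\right) = y \left(y + 5 \left(-1\right)\right) = y \left(y - 5\right) = y \left(-5 + y\right)$)
$F{\left(5,I{\left(Y{\left(3 \right)} \right)} \right)} \left(-325\right) = 5 \left(5 + 2 \left(-5 + 2\right)\right) \left(-325\right) = 5 \left(5 + 2 \left(-3\right)\right) \left(-325\right) = 5 \left(5 - 6\right) \left(-325\right) = 5 \left(-1\right) \left(-325\right) = \left(-5\right) \left(-325\right) = 1625$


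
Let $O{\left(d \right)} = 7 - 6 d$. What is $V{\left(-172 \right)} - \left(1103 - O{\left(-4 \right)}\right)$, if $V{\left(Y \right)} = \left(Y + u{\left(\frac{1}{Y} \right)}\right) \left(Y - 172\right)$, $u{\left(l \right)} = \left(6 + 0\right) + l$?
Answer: $56034$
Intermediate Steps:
$u{\left(l \right)} = 6 + l$
$V{\left(Y \right)} = \left(-172 + Y\right) \left(6 + Y + \frac{1}{Y}\right)$ ($V{\left(Y \right)} = \left(Y + \left(6 + \frac{1}{Y}\right)\right) \left(Y - 172\right) = \left(6 + Y + \frac{1}{Y}\right) \left(-172 + Y\right) = \left(-172 + Y\right) \left(6 + Y + \frac{1}{Y}\right)$)
$V{\left(-172 \right)} - \left(1103 - O{\left(-4 \right)}\right) = \left(-1031 + \left(-172\right)^{2} - \frac{172}{-172} - -28552\right) - \left(1103 - \left(7 - -24\right)\right) = \left(-1031 + 29584 - -1 + 28552\right) - \left(1103 - \left(7 + 24\right)\right) = \left(-1031 + 29584 + 1 + 28552\right) - \left(1103 - 31\right) = 57106 - \left(1103 - 31\right) = 57106 - 1072 = 56034$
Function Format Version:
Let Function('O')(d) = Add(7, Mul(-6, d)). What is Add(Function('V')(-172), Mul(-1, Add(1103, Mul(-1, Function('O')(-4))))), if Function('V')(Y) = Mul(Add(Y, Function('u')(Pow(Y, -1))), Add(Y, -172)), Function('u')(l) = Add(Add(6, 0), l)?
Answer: 56034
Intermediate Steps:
Function('u')(l) = Add(6, l)
Function('V')(Y) = Mul(Add(-172, Y), Add(6, Y, Pow(Y, -1))) (Function('V')(Y) = Mul(Add(Y, Add(6, Pow(Y, -1))), Add(Y, -172)) = Mul(Add(6, Y, Pow(Y, -1)), Add(-172, Y)) = Mul(Add(-172, Y), Add(6, Y, Pow(Y, -1))))
Add(Function('V')(-172), Mul(-1, Add(1103, Mul(-1, Function('O')(-4))))) = Add(Add(-1031, Pow(-172, 2), Mul(-172, Pow(-172, -1)), Mul(-166, -172)), Mul(-1, Add(1103, Mul(-1, Add(7, Mul(-6, -4)))))) = Add(Add(-1031, 29584, Mul(-172, Rational(-1, 172)), 28552), Mul(-1, Add(1103, Mul(-1, Add(7, 24))))) = Add(Add(-1031, 29584, 1, 28552), Mul(-1, Add(1103, Mul(-1, 31)))) = Add(57106, Mul(-1, Add(1103, -31))) = Add(57106, Mul(-1, 1072)) = Add(57106, -1072) = 56034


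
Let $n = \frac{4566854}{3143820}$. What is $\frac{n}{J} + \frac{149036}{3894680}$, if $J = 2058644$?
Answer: $\frac{2411449248723349}{63015982573584936} \approx 0.038267$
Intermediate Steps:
$n = \frac{2283427}{1571910}$ ($n = 4566854 \cdot \frac{1}{3143820} = \frac{2283427}{1571910} \approx 1.4526$)
$\frac{n}{J} + \frac{149036}{3894680} = \frac{2283427}{1571910 \cdot 2058644} + \frac{149036}{3894680} = \frac{2283427}{1571910} \cdot \frac{1}{2058644} + 149036 \cdot \frac{1}{3894680} = \frac{2283427}{3236003090040} + \frac{37259}{973670} = \frac{2411449248723349}{63015982573584936}$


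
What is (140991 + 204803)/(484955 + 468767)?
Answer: 172897/476861 ≈ 0.36257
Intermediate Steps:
(140991 + 204803)/(484955 + 468767) = 345794/953722 = 345794*(1/953722) = 172897/476861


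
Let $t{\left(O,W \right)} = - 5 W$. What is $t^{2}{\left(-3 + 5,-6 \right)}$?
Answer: $900$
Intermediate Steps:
$t^{2}{\left(-3 + 5,-6 \right)} = \left(\left(-5\right) \left(-6\right)\right)^{2} = 30^{2} = 900$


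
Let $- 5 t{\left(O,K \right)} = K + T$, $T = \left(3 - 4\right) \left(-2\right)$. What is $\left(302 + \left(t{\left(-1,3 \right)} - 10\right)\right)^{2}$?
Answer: $84681$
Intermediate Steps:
$T = 2$ ($T = \left(-1\right) \left(-2\right) = 2$)
$t{\left(O,K \right)} = - \frac{2}{5} - \frac{K}{5}$ ($t{\left(O,K \right)} = - \frac{K + 2}{5} = - \frac{2 + K}{5} = - \frac{2}{5} - \frac{K}{5}$)
$\left(302 + \left(t{\left(-1,3 \right)} - 10\right)\right)^{2} = \left(302 - 11\right)^{2} = 291^{2} = 84681$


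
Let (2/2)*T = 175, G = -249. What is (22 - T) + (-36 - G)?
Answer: 60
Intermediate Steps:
T = 175
(22 - T) + (-36 - G) = (22 - 1*175) + (-36 - 1*(-249)) = (22 - 175) + (-36 + 249) = -153 + 213 = 60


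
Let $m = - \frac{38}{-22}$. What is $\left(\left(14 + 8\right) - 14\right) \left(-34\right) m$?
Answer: $- \frac{5168}{11} \approx -469.82$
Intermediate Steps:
$m = \frac{19}{11}$ ($m = \left(-38\right) \left(- \frac{1}{22}\right) = \frac{19}{11} \approx 1.7273$)
$\left(\left(14 + 8\right) - 14\right) \left(-34\right) m = \left(\left(14 + 8\right) - 14\right) \left(-34\right) \frac{19}{11} = \left(22 - 14\right) \left(-34\right) \frac{19}{11} = 8 \left(-34\right) \frac{19}{11} = \left(-272\right) \frac{19}{11} = - \frac{5168}{11}$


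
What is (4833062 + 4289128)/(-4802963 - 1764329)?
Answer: -4561095/3283646 ≈ -1.3890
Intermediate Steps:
(4833062 + 4289128)/(-4802963 - 1764329) = 9122190/(-6567292) = 9122190*(-1/6567292) = -4561095/3283646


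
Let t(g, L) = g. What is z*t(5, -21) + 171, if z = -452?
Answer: -2089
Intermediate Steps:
z*t(5, -21) + 171 = -452*5 + 171 = -2260 + 171 = -2089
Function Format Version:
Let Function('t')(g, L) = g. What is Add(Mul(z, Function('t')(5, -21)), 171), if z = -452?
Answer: -2089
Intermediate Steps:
Add(Mul(z, Function('t')(5, -21)), 171) = Add(Mul(-452, 5), 171) = Add(-2260, 171) = -2089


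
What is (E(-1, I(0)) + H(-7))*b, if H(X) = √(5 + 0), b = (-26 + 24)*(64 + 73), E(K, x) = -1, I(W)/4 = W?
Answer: 274 - 274*√5 ≈ -338.68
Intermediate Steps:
I(W) = 4*W
b = -274 (b = -2*137 = -274)
H(X) = √5
(E(-1, I(0)) + H(-7))*b = (-1 + √5)*(-274) = 274 - 274*√5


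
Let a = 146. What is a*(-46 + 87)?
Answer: 5986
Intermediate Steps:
a*(-46 + 87) = 146*(-46 + 87) = 146*41 = 5986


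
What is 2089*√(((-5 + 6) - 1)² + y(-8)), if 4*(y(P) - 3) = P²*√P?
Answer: 2089*√(3 + 32*I*√2) ≈ 10272.0 + 9613.3*I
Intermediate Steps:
y(P) = 3 + P^(5/2)/4 (y(P) = 3 + (P²*√P)/4 = 3 + P^(5/2)/4)
2089*√(((-5 + 6) - 1)² + y(-8)) = 2089*√(((-5 + 6) - 1)² + (3 + (-8)^(5/2)/4)) = 2089*√((1 - 1)² + (3 + (128*I*√2)/4)) = 2089*√(0² + (3 + 32*I*√2)) = 2089*√(0 + (3 + 32*I*√2)) = 2089*√(3 + 32*I*√2)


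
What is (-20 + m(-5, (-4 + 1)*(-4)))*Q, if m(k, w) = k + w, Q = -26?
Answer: 338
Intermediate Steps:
(-20 + m(-5, (-4 + 1)*(-4)))*Q = (-20 + (-5 + (-4 + 1)*(-4)))*(-26) = (-20 + (-5 - 3*(-4)))*(-26) = (-20 + (-5 + 12))*(-26) = (-20 + 7)*(-26) = -13*(-26) = 338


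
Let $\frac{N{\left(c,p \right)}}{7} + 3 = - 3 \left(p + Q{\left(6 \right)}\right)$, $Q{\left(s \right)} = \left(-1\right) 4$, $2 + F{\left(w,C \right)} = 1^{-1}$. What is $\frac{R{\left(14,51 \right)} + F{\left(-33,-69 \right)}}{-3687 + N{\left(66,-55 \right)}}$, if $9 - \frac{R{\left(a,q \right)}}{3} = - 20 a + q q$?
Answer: $\frac{6937}{2469} \approx 2.8096$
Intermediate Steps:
$F{\left(w,C \right)} = -1$ ($F{\left(w,C \right)} = -2 + 1^{-1} = -2 + 1 = -1$)
$Q{\left(s \right)} = -4$
$R{\left(a,q \right)} = 27 - 3 q^{2} + 60 a$ ($R{\left(a,q \right)} = 27 - 3 \left(- 20 a + q q\right) = 27 - 3 \left(- 20 a + q^{2}\right) = 27 - 3 \left(q^{2} - 20 a\right) = 27 + \left(- 3 q^{2} + 60 a\right) = 27 - 3 q^{2} + 60 a$)
$N{\left(c,p \right)} = 63 - 21 p$ ($N{\left(c,p \right)} = -21 + 7 \left(- 3 \left(p - 4\right)\right) = -21 + 7 \left(- 3 \left(-4 + p\right)\right) = -21 + 7 \left(12 - 3 p\right) = -21 - \left(-84 + 21 p\right) = 63 - 21 p$)
$\frac{R{\left(14,51 \right)} + F{\left(-33,-69 \right)}}{-3687 + N{\left(66,-55 \right)}} = \frac{\left(27 - 3 \cdot 51^{2} + 60 \cdot 14\right) - 1}{-3687 + \left(63 - -1155\right)} = \frac{\left(27 - 7803 + 840\right) - 1}{-3687 + \left(63 + 1155\right)} = \frac{\left(27 - 7803 + 840\right) - 1}{-3687 + 1218} = \frac{-6936 - 1}{-2469} = \left(-6937\right) \left(- \frac{1}{2469}\right) = \frac{6937}{2469}$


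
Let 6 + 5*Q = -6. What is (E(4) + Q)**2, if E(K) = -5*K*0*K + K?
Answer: 64/25 ≈ 2.5600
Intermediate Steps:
Q = -12/5 (Q = -6/5 + (1/5)*(-6) = -6/5 - 6/5 = -12/5 ≈ -2.4000)
E(K) = K (E(K) = -0*K + K = -5*0 + K = 0 + K = K)
(E(4) + Q)**2 = (4 - 12/5)**2 = (8/5)**2 = 64/25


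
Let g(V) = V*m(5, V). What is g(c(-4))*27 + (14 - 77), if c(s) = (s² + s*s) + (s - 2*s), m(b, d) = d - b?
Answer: 30069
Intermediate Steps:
c(s) = -s + 2*s² (c(s) = (s² + s²) - s = 2*s² - s = -s + 2*s²)
g(V) = V*(-5 + V) (g(V) = V*(V - 1*5) = V*(V - 5) = V*(-5 + V))
g(c(-4))*27 + (14 - 77) = ((-4*(-1 + 2*(-4)))*(-5 - 4*(-1 + 2*(-4))))*27 + (14 - 77) = ((-4*(-1 - 8))*(-5 - 4*(-1 - 8)))*27 - 63 = ((-4*(-9))*(-5 - 4*(-9)))*27 - 63 = (36*(-5 + 36))*27 - 63 = (36*31)*27 - 63 = 1116*27 - 63 = 30132 - 63 = 30069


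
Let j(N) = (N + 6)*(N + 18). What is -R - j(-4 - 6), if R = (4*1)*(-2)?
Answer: 40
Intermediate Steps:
j(N) = (6 + N)*(18 + N)
R = -8 (R = 4*(-2) = -8)
-R - j(-4 - 6) = -1*(-8) - (108 + (-4 - 6)² + 24*(-4 - 6)) = 8 - (108 + (-10)² + 24*(-10)) = 8 - (108 + 100 - 240) = 8 - 1*(-32) = 8 + 32 = 40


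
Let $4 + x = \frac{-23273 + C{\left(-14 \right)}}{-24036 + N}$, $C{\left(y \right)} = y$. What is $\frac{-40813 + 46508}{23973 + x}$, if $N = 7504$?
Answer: $\frac{18829948}{79255759} \approx 0.23758$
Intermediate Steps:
$x = - \frac{42841}{16532}$ ($x = -4 + \frac{-23273 - 14}{-24036 + 7504} = -4 - \frac{23287}{-16532} = -4 - - \frac{23287}{16532} = -4 + \frac{23287}{16532} = - \frac{42841}{16532} \approx -2.5914$)
$\frac{-40813 + 46508}{23973 + x} = \frac{-40813 + 46508}{23973 - \frac{42841}{16532}} = \frac{5695}{\frac{396278795}{16532}} = 5695 \cdot \frac{16532}{396278795} = \frac{18829948}{79255759}$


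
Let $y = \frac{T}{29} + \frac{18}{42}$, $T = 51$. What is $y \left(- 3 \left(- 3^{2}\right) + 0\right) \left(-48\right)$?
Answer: $- \frac{575424}{203} \approx -2834.6$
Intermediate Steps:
$y = \frac{444}{203}$ ($y = \frac{51}{29} + \frac{18}{42} = 51 \cdot \frac{1}{29} + 18 \cdot \frac{1}{42} = \frac{51}{29} + \frac{3}{7} = \frac{444}{203} \approx 2.1872$)
$y \left(- 3 \left(- 3^{2}\right) + 0\right) \left(-48\right) = \frac{444 \left(- 3 \left(- 3^{2}\right) + 0\right)}{203} \left(-48\right) = \frac{444 \left(- 3 \left(\left(-1\right) 9\right) + 0\right)}{203} \left(-48\right) = \frac{444 \left(\left(-3\right) \left(-9\right) + 0\right)}{203} \left(-48\right) = \frac{444 \left(27 + 0\right)}{203} \left(-48\right) = \frac{444}{203} \cdot 27 \left(-48\right) = \frac{11988}{203} \left(-48\right) = - \frac{575424}{203}$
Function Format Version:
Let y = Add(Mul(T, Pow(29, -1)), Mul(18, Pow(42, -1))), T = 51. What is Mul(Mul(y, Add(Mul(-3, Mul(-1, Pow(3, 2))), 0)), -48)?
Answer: Rational(-575424, 203) ≈ -2834.6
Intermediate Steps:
y = Rational(444, 203) (y = Add(Mul(51, Pow(29, -1)), Mul(18, Pow(42, -1))) = Add(Mul(51, Rational(1, 29)), Mul(18, Rational(1, 42))) = Add(Rational(51, 29), Rational(3, 7)) = Rational(444, 203) ≈ 2.1872)
Mul(Mul(y, Add(Mul(-3, Mul(-1, Pow(3, 2))), 0)), -48) = Mul(Mul(Rational(444, 203), Add(Mul(-3, Mul(-1, Pow(3, 2))), 0)), -48) = Mul(Mul(Rational(444, 203), Add(Mul(-3, Mul(-1, 9)), 0)), -48) = Mul(Mul(Rational(444, 203), Add(Mul(-3, -9), 0)), -48) = Mul(Mul(Rational(444, 203), Add(27, 0)), -48) = Mul(Mul(Rational(444, 203), 27), -48) = Mul(Rational(11988, 203), -48) = Rational(-575424, 203)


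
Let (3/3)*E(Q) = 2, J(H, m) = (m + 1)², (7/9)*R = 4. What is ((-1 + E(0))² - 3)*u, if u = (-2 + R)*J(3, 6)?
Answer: -308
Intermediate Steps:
R = 36/7 (R = (9/7)*4 = 36/7 ≈ 5.1429)
J(H, m) = (1 + m)²
u = 154 (u = (-2 + 36/7)*(1 + 6)² = (22/7)*7² = (22/7)*49 = 154)
E(Q) = 2
((-1 + E(0))² - 3)*u = ((-1 + 2)² - 3)*154 = (1² - 3)*154 = (1 - 3)*154 = -2*154 = -308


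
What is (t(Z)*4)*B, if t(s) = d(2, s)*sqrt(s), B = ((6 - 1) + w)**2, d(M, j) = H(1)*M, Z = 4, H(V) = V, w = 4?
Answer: 1296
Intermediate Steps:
d(M, j) = M (d(M, j) = 1*M = M)
B = 81 (B = ((6 - 1) + 4)**2 = (5 + 4)**2 = 9**2 = 81)
t(s) = 2*sqrt(s)
(t(Z)*4)*B = ((2*sqrt(4))*4)*81 = ((2*2)*4)*81 = (4*4)*81 = 16*81 = 1296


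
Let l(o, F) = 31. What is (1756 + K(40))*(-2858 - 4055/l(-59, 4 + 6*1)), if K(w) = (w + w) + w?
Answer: -173817028/31 ≈ -5.6070e+6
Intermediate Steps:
K(w) = 3*w (K(w) = 2*w + w = 3*w)
(1756 + K(40))*(-2858 - 4055/l(-59, 4 + 6*1)) = (1756 + 3*40)*(-2858 - 4055/31) = (1756 + 120)*(-2858 - 4055*1/31) = 1876*(-2858 - 4055/31) = 1876*(-92653/31) = -173817028/31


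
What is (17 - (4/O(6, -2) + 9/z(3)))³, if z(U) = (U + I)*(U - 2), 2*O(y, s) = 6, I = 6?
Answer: 85184/27 ≈ 3155.0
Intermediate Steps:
O(y, s) = 3 (O(y, s) = (½)*6 = 3)
z(U) = (-2 + U)*(6 + U) (z(U) = (U + 6)*(U - 2) = (6 + U)*(-2 + U) = (-2 + U)*(6 + U))
(17 - (4/O(6, -2) + 9/z(3)))³ = (17 - (4/3 + 9/(-12 + 3² + 4*3)))³ = (17 - (4*(⅓) + 9/(-12 + 9 + 12)))³ = (17 - (4/3 + 9/9))³ = (17 - (4/3 + 9*(⅑)))³ = (17 - (4/3 + 1))³ = (17 - 1*7/3)³ = (17 - 7/3)³ = (44/3)³ = 85184/27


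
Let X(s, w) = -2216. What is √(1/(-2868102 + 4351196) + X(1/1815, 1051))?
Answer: I*√4874242271761482/1483094 ≈ 47.074*I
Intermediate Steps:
√(1/(-2868102 + 4351196) + X(1/1815, 1051)) = √(1/(-2868102 + 4351196) - 2216) = √(1/1483094 - 2216) = √(-3286536303/1483094) = I*√4874242271761482/1483094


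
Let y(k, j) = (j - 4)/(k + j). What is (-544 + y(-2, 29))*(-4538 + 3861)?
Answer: 9926851/27 ≈ 3.6766e+5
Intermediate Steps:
y(k, j) = (-4 + j)/(j + k)
(-544 + y(-2, 29))*(-4538 + 3861) = (-544 + (-4 + 29)/(29 - 2))*(-4538 + 3861) = (-544 + 25/27)*(-677) = -14663/27*(-677) = 9926851/27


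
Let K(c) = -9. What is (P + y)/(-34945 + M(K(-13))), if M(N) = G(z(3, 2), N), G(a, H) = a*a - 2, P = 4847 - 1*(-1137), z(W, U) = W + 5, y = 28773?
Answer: -34757/34883 ≈ -0.99639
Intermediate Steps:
z(W, U) = 5 + W
P = 5984 (P = 4847 + 1137 = 5984)
G(a, H) = -2 + a² (G(a, H) = a² - 2 = -2 + a²)
M(N) = 62 (M(N) = -2 + (5 + 3)² = -2 + 8² = -2 + 64 = 62)
(P + y)/(-34945 + M(K(-13))) = (5984 + 28773)/(-34945 + 62) = 34757/(-34883) = 34757*(-1/34883) = -34757/34883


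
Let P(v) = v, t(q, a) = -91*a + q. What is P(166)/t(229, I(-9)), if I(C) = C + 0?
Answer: 83/524 ≈ 0.15840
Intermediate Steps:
I(C) = C
t(q, a) = q - 91*a
P(166)/t(229, I(-9)) = 166/(229 - 91*(-9)) = 166/(229 + 819) = 166/1048 = 166*(1/1048) = 83/524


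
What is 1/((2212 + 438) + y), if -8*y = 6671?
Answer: 8/14529 ≈ 0.00055062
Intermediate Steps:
y = -6671/8 (y = -⅛*6671 = -6671/8 ≈ -833.88)
1/((2212 + 438) + y) = 1/((2212 + 438) - 6671/8) = 1/(2650 - 6671/8) = 1/(14529/8) = 8/14529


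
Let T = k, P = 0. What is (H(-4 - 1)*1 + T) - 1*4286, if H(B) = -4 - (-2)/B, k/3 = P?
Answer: -21452/5 ≈ -4290.4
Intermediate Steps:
k = 0 (k = 3*0 = 0)
H(B) = -4 + 2/B
T = 0
(H(-4 - 1)*1 + T) - 1*4286 = ((-4 + 2/(-4 - 1))*1 + 0) - 1*4286 = ((-4 + 2/(-5))*1 + 0) - 4286 = ((-4 + 2*(-⅕))*1 + 0) - 4286 = ((-4 - ⅖)*1 + 0) - 4286 = (-22/5*1 + 0) - 4286 = (-22/5 + 0) - 4286 = -22/5 - 4286 = -21452/5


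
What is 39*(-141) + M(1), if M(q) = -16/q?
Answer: -5515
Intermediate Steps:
39*(-141) + M(1) = 39*(-141) - 16/1 = -5499 - 16*1 = -5499 - 16 = -5515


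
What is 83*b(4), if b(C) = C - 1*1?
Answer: 249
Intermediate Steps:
b(C) = -1 + C (b(C) = C - 1 = -1 + C)
83*b(4) = 83*(-1 + 4) = 83*3 = 249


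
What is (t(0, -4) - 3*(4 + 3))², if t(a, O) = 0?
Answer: 441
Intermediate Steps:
(t(0, -4) - 3*(4 + 3))² = (0 - 3*(4 + 3))² = (0 - 3*7)² = (0 - 21)² = (-21)² = 441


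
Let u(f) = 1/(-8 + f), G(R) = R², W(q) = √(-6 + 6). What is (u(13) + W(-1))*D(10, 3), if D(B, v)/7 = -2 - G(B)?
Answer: -714/5 ≈ -142.80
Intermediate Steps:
W(q) = 0 (W(q) = √0 = 0)
D(B, v) = -14 - 7*B² (D(B, v) = 7*(-2 - B²) = -14 - 7*B²)
(u(13) + W(-1))*D(10, 3) = (1/(-8 + 13) + 0)*(-14 - 7*10²) = (1/5 + 0)*(-14 - 7*100) = (⅕ + 0)*(-14 - 700) = (⅕)*(-714) = -714/5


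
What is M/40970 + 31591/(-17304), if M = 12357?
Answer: -77175553/50638920 ≈ -1.5240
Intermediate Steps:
M/40970 + 31591/(-17304) = 12357/40970 + 31591/(-17304) = 12357*(1/40970) + 31591*(-1/17304) = 12357/40970 - 4513/2472 = -77175553/50638920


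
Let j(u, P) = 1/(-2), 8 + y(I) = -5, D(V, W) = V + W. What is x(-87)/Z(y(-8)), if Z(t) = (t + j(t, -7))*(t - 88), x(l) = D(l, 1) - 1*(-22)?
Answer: -128/2727 ≈ -0.046938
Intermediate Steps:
y(I) = -13 (y(I) = -8 - 5 = -13)
j(u, P) = -½
x(l) = 23 + l (x(l) = (l + 1) - 1*(-22) = (1 + l) + 22 = 23 + l)
Z(t) = (-88 + t)*(-½ + t) (Z(t) = (t - ½)*(t - 88) = (-½ + t)*(-88 + t) = (-88 + t)*(-½ + t))
x(-87)/Z(y(-8)) = (23 - 87)/(44 + (-13)² - 177/2*(-13)) = -64/(44 + 169 + 2301/2) = -64/2727/2 = -64*2/2727 = -128/2727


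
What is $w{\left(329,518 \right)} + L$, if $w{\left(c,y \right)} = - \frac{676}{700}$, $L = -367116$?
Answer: $- \frac{64245469}{175} \approx -3.6712 \cdot 10^{5}$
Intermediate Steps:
$w{\left(c,y \right)} = - \frac{169}{175}$ ($w{\left(c,y \right)} = \left(-676\right) \frac{1}{700} = - \frac{169}{175}$)
$w{\left(329,518 \right)} + L = - \frac{169}{175} - 367116 = - \frac{64245469}{175}$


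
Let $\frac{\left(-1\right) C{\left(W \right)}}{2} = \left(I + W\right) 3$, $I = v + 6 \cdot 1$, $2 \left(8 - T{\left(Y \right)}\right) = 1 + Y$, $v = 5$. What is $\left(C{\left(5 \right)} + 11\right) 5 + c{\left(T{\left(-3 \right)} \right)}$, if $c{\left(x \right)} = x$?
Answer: $-416$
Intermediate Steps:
$T{\left(Y \right)} = \frac{15}{2} - \frac{Y}{2}$ ($T{\left(Y \right)} = 8 - \frac{1 + Y}{2} = 8 - \left(\frac{1}{2} + \frac{Y}{2}\right) = \frac{15}{2} - \frac{Y}{2}$)
$I = 11$ ($I = 5 + 6 \cdot 1 = 5 + 6 = 11$)
$C{\left(W \right)} = -66 - 6 W$ ($C{\left(W \right)} = - 2 \left(11 + W\right) 3 = - 2 \left(33 + 3 W\right) = -66 - 6 W$)
$\left(C{\left(5 \right)} + 11\right) 5 + c{\left(T{\left(-3 \right)} \right)} = \left(\left(-66 - 30\right) + 11\right) 5 + \left(\frac{15}{2} - - \frac{3}{2}\right) = \left(\left(-66 - 30\right) + 11\right) 5 + \left(\frac{15}{2} + \frac{3}{2}\right) = \left(-96 + 11\right) 5 + 9 = \left(-85\right) 5 + 9 = -425 + 9 = -416$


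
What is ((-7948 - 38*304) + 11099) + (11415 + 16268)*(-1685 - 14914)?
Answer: -459518518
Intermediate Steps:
((-7948 - 38*304) + 11099) + (11415 + 16268)*(-1685 - 14914) = ((-7948 - 1*11552) + 11099) + 27683*(-16599) = ((-7948 - 11552) + 11099) - 459510117 = (-19500 + 11099) - 459510117 = -8401 - 459510117 = -459518518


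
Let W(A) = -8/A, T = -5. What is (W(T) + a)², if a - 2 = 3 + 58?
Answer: 104329/25 ≈ 4173.2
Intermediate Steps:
a = 63 (a = 2 + (3 + 58) = 2 + 61 = 63)
(W(T) + a)² = (-8/(-5) + 63)² = (-8*(-⅕) + 63)² = (8/5 + 63)² = (323/5)² = 104329/25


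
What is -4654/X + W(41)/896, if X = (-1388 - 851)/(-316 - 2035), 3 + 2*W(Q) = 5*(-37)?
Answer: -4901921425/1003072 ≈ -4886.9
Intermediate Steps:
W(Q) = -94 (W(Q) = -3/2 + (5*(-37))/2 = -3/2 + (½)*(-185) = -3/2 - 185/2 = -94)
X = 2239/2351 (X = -2239/(-2351) = -2239*(-1/2351) = 2239/2351 ≈ 0.95236)
-4654/X + W(41)/896 = -4654/2239/2351 - 94/896 = -4654*2351/2239 - 94*1/896 = -10941554/2239 - 47/448 = -4901921425/1003072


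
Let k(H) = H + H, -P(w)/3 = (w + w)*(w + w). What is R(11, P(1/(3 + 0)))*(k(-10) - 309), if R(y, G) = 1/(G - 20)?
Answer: 987/64 ≈ 15.422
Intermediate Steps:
P(w) = -12*w² (P(w) = -3*(w + w)*(w + w) = -3*2*w*2*w = -12*w²)
R(y, G) = 1/(-20 + G)
k(H) = 2*H
R(11, P(1/(3 + 0)))*(k(-10) - 309) = (2*(-10) - 309)/(-20 - 12/(3 + 0)²) = (-20 - 309)/(-20 - 12*(1/3)²) = -329/(-20 - 12*(⅓)²) = -329/(-20 - 12*⅑) = -329/(-20 - 4/3) = -329/(-64/3) = -3/64*(-329) = 987/64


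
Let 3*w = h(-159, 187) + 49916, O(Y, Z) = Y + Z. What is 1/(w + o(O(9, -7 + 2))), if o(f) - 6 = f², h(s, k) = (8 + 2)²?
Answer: 1/16694 ≈ 5.9902e-5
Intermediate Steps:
h(s, k) = 100 (h(s, k) = 10² = 100)
w = 16672 (w = (100 + 49916)/3 = (⅓)*50016 = 16672)
o(f) = 6 + f²
1/(w + o(O(9, -7 + 2))) = 1/(16672 + (6 + (9 + (-7 + 2))²)) = 1/(16672 + (6 + (9 - 5)²)) = 1/(16672 + (6 + 4²)) = 1/(16672 + (6 + 16)) = 1/(16672 + 22) = 1/16694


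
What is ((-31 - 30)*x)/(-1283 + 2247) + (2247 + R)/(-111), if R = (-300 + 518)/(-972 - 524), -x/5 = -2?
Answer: -417697697/20009748 ≈ -20.875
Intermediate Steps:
x = 10 (x = -5*(-2) = 10)
R = -109/748 (R = 218/(-1496) = 218*(-1/1496) = -109/748 ≈ -0.14572)
((-31 - 30)*x)/(-1283 + 2247) + (2247 + R)/(-111) = ((-31 - 30)*10)/(-1283 + 2247) + (2247 - 109/748)/(-111) = -61*10/964 + (1680647/748)*(-1/111) = -610*1/964 - 1680647/83028 = -305/482 - 1680647/83028 = -417697697/20009748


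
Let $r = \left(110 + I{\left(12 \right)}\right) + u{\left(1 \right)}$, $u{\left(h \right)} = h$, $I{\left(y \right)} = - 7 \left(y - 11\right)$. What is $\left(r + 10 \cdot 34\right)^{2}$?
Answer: $197136$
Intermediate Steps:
$I{\left(y \right)} = 77 - 7 y$ ($I{\left(y \right)} = - 7 \left(-11 + y\right) = 77 - 7 y$)
$r = 104$ ($r = \left(110 + \left(77 - 84\right)\right) + 1 = \left(110 - 7\right) + 1 = 103 + 1 = 104$)
$\left(r + 10 \cdot 34\right)^{2} = \left(104 + 10 \cdot 34\right)^{2} = \left(104 + 340\right)^{2} = 444^{2} = 197136$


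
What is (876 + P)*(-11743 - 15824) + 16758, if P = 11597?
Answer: -343826433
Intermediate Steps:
(876 + P)*(-11743 - 15824) + 16758 = (876 + 11597)*(-11743 - 15824) + 16758 = 12473*(-27567) + 16758 = -343843191 + 16758 = -343826433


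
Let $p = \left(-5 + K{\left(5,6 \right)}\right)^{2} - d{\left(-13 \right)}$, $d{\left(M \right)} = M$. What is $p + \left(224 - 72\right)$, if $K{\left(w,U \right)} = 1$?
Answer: $181$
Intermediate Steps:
$p = 29$ ($p = \left(-5 + 1\right)^{2} - -13 = \left(-4\right)^{2} + 13 = 16 + 13 = 29$)
$p + \left(224 - 72\right) = 29 + \left(224 - 72\right) = 29 + 152 = 181$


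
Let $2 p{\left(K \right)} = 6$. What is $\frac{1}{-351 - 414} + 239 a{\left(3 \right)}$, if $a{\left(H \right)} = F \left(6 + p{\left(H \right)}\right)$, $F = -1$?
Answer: $- \frac{1645516}{765} \approx -2151.0$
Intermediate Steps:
$p{\left(K \right)} = 3$ ($p{\left(K \right)} = \frac{1}{2} \cdot 6 = 3$)
$a{\left(H \right)} = -9$ ($a{\left(H \right)} = - (6 + 3) = \left(-1\right) 9 = -9$)
$\frac{1}{-351 - 414} + 239 a{\left(3 \right)} = \frac{1}{-351 - 414} + 239 \left(-9\right) = \frac{1}{-765} - 2151 = - \frac{1}{765} - 2151 = - \frac{1645516}{765}$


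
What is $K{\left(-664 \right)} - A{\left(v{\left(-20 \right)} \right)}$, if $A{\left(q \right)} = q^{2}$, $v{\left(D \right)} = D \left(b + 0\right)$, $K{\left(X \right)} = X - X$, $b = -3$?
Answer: $-3600$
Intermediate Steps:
$K{\left(X \right)} = 0$
$v{\left(D \right)} = - 3 D$ ($v{\left(D \right)} = D \left(-3 + 0\right) = D \left(-3\right) = - 3 D$)
$K{\left(-664 \right)} - A{\left(v{\left(-20 \right)} \right)} = 0 - \left(\left(-3\right) \left(-20\right)\right)^{2} = 0 - 60^{2} = 0 - 3600 = -3600$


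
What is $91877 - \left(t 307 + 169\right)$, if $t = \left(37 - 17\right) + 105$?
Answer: $53333$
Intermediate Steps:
$t = 125$ ($t = 20 + 105 = 125$)
$91877 - \left(t 307 + 169\right) = 91877 - \left(125 \cdot 307 + 169\right) = 91877 - \left(38375 + 169\right) = 91877 - 38544 = 53333$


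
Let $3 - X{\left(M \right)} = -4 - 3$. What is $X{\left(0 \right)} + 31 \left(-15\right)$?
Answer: $-455$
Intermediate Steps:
$X{\left(M \right)} = 10$ ($X{\left(M \right)} = 3 - \left(-4 - 3\right) = 3 - -7 = 3 + 7 = 10$)
$X{\left(0 \right)} + 31 \left(-15\right) = 10 + 31 \left(-15\right) = 10 - 465 = -455$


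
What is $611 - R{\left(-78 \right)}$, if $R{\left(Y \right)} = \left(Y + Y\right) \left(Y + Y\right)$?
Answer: $-23725$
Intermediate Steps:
$R{\left(Y \right)} = 4 Y^{2}$ ($R{\left(Y \right)} = 2 Y 2 Y = 4 Y^{2}$)
$611 - R{\left(-78 \right)} = 611 - 4 \left(-78\right)^{2} = 611 - 4 \cdot 6084 = 611 - 24336 = -23725$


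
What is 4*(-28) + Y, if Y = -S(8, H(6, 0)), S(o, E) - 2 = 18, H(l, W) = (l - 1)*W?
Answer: -132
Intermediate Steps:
H(l, W) = W*(-1 + l) (H(l, W) = (-1 + l)*W = W*(-1 + l))
S(o, E) = 20 (S(o, E) = 2 + 18 = 20)
Y = -20 (Y = -1*20 = -20)
4*(-28) + Y = 4*(-28) - 20 = -112 - 20 = -132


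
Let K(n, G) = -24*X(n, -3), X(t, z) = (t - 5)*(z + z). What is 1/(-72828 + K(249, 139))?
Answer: -1/37692 ≈ -2.6531e-5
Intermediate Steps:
X(t, z) = 2*z*(-5 + t) (X(t, z) = (-5 + t)*(2*z) = 2*z*(-5 + t))
K(n, G) = -720 + 144*n (K(n, G) = -48*(-3)*(-5 + n) = -24*(30 - 6*n) = -720 + 144*n)
1/(-72828 + K(249, 139)) = 1/(-72828 + (-720 + 144*249)) = 1/(-72828 + (-720 + 35856)) = 1/(-72828 + 35136) = 1/(-37692) = -1/37692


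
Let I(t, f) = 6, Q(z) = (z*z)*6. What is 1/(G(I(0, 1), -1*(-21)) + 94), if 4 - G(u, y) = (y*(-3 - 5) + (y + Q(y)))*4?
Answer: -1/9898 ≈ -0.00010103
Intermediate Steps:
Q(z) = 6*z**2 (Q(z) = z**2*6 = 6*z**2)
G(u, y) = 4 - 24*y**2 + 28*y (G(u, y) = 4 - (y*(-3 - 5) + (y + 6*y**2))*4 = 4 - (y*(-8) + (y + 6*y**2))*4 = 4 - (-8*y + (y + 6*y**2))*4 = 4 - (-7*y + 6*y**2)*4 = 4 - (-28*y + 24*y**2) = 4 + (-24*y**2 + 28*y) = 4 - 24*y**2 + 28*y)
1/(G(I(0, 1), -1*(-21)) + 94) = 1/((4 - 24*(-1*(-21))**2 + 28*(-1*(-21))) + 94) = 1/((4 - 24*21**2 + 28*21) + 94) = 1/((4 - 24*441 + 588) + 94) = 1/((4 - 10584 + 588) + 94) = 1/(-9992 + 94) = 1/(-9898) = -1/9898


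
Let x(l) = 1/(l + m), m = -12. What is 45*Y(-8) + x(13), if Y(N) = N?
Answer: -359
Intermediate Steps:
x(l) = 1/(-12 + l) (x(l) = 1/(l - 12) = 1/(-12 + l))
45*Y(-8) + x(13) = 45*(-8) + 1/(-12 + 13) = -360 + 1/1 = -360 + 1 = -359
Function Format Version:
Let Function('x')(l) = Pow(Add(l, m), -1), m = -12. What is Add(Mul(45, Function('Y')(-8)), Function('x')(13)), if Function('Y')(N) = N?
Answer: -359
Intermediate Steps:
Function('x')(l) = Pow(Add(-12, l), -1) (Function('x')(l) = Pow(Add(l, -12), -1) = Pow(Add(-12, l), -1))
Add(Mul(45, Function('Y')(-8)), Function('x')(13)) = Add(Mul(45, -8), Pow(Add(-12, 13), -1)) = Add(-360, Pow(1, -1)) = Add(-360, 1) = -359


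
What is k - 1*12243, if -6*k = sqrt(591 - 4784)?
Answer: -12243 - I*sqrt(4193)/6 ≈ -12243.0 - 10.792*I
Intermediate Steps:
k = -I*sqrt(4193)/6 (k = -sqrt(591 - 4784)/6 = -I*sqrt(4193)/6 ≈ -10.792*I)
k - 1*12243 = -I*sqrt(4193)/6 - 1*12243 = -I*sqrt(4193)/6 - 12243 = -12243 - I*sqrt(4193)/6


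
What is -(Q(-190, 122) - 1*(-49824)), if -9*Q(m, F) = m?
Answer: -448606/9 ≈ -49845.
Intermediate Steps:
Q(m, F) = -m/9
-(Q(-190, 122) - 1*(-49824)) = -(-1/9*(-190) - 1*(-49824)) = -(190/9 + 49824) = -1*448606/9 = -448606/9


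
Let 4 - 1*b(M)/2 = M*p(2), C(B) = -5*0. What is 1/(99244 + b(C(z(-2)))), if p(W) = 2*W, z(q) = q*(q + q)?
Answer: 1/99252 ≈ 1.0075e-5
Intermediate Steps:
z(q) = 2*q² (z(q) = q*(2*q) = 2*q²)
C(B) = 0
b(M) = 8 - 8*M (b(M) = 8 - 2*M*2*2 = 8 - 2*M*4 = 8 - 8*M)
1/(99244 + b(C(z(-2)))) = 1/(99244 + (8 - 8*0)) = 1/(99244 + (8 + 0)) = 1/(99244 + 8) = 1/99252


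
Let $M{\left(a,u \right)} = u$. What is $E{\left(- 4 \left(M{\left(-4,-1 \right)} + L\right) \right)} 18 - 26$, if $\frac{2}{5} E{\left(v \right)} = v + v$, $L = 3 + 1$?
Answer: $-1106$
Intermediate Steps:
$L = 4$
$E{\left(v \right)} = 5 v$ ($E{\left(v \right)} = \frac{5 \left(v + v\right)}{2} = \frac{5 \cdot 2 v}{2} = 5 v$)
$E{\left(- 4 \left(M{\left(-4,-1 \right)} + L\right) \right)} 18 - 26 = 5 \left(- 4 \left(-1 + 4\right)\right) 18 - 26 = 5 \left(\left(-4\right) 3\right) 18 - 26 = 5 \left(-12\right) 18 - 26 = \left(-60\right) 18 - 26 = -1080 - 26 = -1106$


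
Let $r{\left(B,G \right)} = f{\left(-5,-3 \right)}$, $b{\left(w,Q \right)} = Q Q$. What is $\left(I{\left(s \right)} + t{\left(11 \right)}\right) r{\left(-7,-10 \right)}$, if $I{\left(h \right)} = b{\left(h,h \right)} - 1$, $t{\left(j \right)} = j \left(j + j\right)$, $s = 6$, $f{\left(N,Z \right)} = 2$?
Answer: $554$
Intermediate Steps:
$b{\left(w,Q \right)} = Q^{2}$
$t{\left(j \right)} = 2 j^{2}$ ($t{\left(j \right)} = j 2 j = 2 j^{2}$)
$r{\left(B,G \right)} = 2$
$I{\left(h \right)} = -1 + h^{2}$ ($I{\left(h \right)} = h^{2} - 1 = -1 + h^{2}$)
$\left(I{\left(s \right)} + t{\left(11 \right)}\right) r{\left(-7,-10 \right)} = \left(\left(-1 + 6^{2}\right) + 2 \cdot 11^{2}\right) 2 = \left(\left(-1 + 36\right) + 2 \cdot 121\right) 2 = \left(35 + 242\right) 2 = 277 \cdot 2 = 554$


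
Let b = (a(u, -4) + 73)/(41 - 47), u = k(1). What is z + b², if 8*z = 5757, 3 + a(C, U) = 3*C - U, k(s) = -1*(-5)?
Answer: 67655/72 ≈ 939.65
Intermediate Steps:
k(s) = 5
u = 5
a(C, U) = -3 - U + 3*C (a(C, U) = -3 + (3*C - U) = -3 + (-U + 3*C) = -3 - U + 3*C)
z = 5757/8 (z = (⅛)*5757 = 5757/8 ≈ 719.63)
b = -89/6 (b = ((-3 - 1*(-4) + 3*5) + 73)/(41 - 47) = ((-3 + 4 + 15) + 73)/(-6) = (16 + 73)*(-⅙) = 89*(-⅙) = -89/6 ≈ -14.833)
z + b² = 5757/8 + (-89/6)² = 5757/8 + 7921/36 = 67655/72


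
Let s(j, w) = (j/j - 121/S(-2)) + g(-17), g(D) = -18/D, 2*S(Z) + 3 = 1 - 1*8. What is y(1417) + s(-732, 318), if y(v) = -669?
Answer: -54633/85 ≈ -642.74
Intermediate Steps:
S(Z) = -5 (S(Z) = -3/2 + (1 - 1*8)/2 = -3/2 + (1 - 8)/2 = -3/2 + (½)*(-7) = -3/2 - 7/2 = -5)
s(j, w) = 2232/85 (s(j, w) = (j/j - 121/(-5)) - 18/(-17) = (1 - 121*(-⅕)) - 18*(-1/17) = (1 + 121/5) + 18/17 = 126/5 + 18/17 = 2232/85)
y(1417) + s(-732, 318) = -669 + 2232/85 = -54633/85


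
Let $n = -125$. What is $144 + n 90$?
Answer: $-11106$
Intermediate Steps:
$144 + n 90 = 144 - 11250 = -11106$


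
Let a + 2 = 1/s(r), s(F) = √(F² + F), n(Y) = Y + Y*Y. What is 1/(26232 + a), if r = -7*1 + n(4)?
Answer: 4773860/125218347799 - √182/125218347799 ≈ 3.8124e-5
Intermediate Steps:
n(Y) = Y + Y²
r = 13 (r = -7*1 + 4*(1 + 4) = -7 + 4*5 = -7 + 20 = 13)
s(F) = √(F + F²)
a = -2 + √182/182 (a = -2 + 1/(√(13*(1 + 13))) = -2 + 1/(√(13*14)) = -2 + 1/(√182) = -2 + √182/182 ≈ -1.9259)
1/(26232 + a) = 1/(26232 + (-2 + √182/182)) = 1/(26230 + √182/182)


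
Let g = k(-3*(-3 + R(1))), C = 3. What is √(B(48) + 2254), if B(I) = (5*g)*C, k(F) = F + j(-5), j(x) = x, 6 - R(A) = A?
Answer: √2089 ≈ 45.706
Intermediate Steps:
R(A) = 6 - A
k(F) = -5 + F (k(F) = F - 5 = -5 + F)
g = -11 (g = -5 - 3*(-3 + (6 - 1*1)) = -5 - 3*(-3 + (6 - 1)) = -5 - 3*(-3 + 5) = -5 - 3*2 = -5 - 6 = -11)
B(I) = -165 (B(I) = (5*(-11))*3 = -55*3 = -165)
√(B(48) + 2254) = √(-165 + 2254) = √2089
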